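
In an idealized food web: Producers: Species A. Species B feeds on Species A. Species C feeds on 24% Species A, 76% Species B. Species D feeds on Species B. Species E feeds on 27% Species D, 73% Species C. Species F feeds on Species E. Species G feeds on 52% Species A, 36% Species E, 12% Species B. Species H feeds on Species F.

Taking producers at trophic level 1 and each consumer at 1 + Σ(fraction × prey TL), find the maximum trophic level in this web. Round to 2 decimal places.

5.82

Species B: 1 + 1 = 2
Species C: 1 + (0.24×1 + 0.76×2) = 2.76
Species D: 1 + 2 = 3
Species E: 1 + (0.27×3 + 0.73×2.76) = 3.8248
Species F: 1 + 3.8248 = 4.8248
Species G: 1 + (0.52×1 + 0.36×3.8248 + 0.12×2) = 3.136928
Species H: 1 + 4.8248 = 5.8248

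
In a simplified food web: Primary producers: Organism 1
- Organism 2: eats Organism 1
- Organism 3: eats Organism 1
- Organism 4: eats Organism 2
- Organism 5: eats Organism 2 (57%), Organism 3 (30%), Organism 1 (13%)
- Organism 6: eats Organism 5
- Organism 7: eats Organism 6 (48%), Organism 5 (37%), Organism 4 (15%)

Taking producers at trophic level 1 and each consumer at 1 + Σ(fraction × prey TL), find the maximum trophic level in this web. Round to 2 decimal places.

Organism 2: 1 + 1 = 2
Organism 3: 1 + 1 = 2
Organism 4: 1 + 2 = 3
Organism 5: 1 + (0.57×2 + 0.3×2 + 0.13×1) = 2.87
Organism 6: 1 + 2.87 = 3.87
Organism 7: 1 + (0.48×3.87 + 0.37×2.87 + 0.15×3) = 4.3695

4.37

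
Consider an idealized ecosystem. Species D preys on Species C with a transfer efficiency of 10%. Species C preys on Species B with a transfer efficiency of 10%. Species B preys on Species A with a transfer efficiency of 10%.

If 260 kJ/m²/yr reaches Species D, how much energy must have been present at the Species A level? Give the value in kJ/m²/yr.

260000 kJ/m²/yr

Cumulative transfer efficiency: 0.1 × 0.1 × 0.1 = 0.001
Species A energy = 260 / 0.001 = 260000 kJ/m²/yr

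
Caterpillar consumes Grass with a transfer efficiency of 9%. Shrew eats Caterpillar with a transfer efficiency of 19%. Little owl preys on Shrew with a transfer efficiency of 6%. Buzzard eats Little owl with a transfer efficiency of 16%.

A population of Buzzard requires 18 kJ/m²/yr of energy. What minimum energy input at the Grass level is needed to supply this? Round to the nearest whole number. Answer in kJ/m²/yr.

Cumulative transfer efficiency: 0.09 × 0.19 × 0.06 × 0.16 = 0.00016416
Grass energy = 18 / 0.00016416 = 109649 kJ/m²/yr

109649 kJ/m²/yr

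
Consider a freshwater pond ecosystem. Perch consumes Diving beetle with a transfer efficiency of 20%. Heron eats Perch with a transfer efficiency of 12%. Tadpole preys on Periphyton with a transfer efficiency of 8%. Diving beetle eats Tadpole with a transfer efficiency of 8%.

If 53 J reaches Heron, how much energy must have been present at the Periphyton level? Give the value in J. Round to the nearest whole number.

345052 J

Cumulative transfer efficiency: 0.08 × 0.08 × 0.2 × 0.12 = 0.0001536
Periphyton energy = 53 / 0.0001536 = 345052 J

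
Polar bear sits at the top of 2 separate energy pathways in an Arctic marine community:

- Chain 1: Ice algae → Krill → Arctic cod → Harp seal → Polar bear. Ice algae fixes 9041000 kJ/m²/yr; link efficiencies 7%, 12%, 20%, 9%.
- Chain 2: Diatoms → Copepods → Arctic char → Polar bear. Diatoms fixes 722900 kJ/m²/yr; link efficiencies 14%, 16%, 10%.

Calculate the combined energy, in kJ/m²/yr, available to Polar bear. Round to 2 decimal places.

2986.30 kJ/m²/yr

Chain 1: 9041000 × 0.07 × 0.12 × 0.2 × 0.09 = 1366.9992 kJ/m²/yr
Chain 2: 722900 × 0.14 × 0.16 × 0.1 = 1619.296 kJ/m²/yr
Total at Polar bear: 1366.9992 + 1619.296 = 2986.2952 kJ/m²/yr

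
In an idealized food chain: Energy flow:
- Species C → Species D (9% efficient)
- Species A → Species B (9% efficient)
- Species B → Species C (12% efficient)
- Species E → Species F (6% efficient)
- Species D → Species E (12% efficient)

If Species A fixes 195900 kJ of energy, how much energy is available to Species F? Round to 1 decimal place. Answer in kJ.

Species B: 195900 × 0.09 = 17631 kJ
Species C: 17631 × 0.12 = 2115.72 kJ
Species D: 2115.72 × 0.09 = 190.4148 kJ
Species E: 190.4148 × 0.12 = 22.849776 kJ
Species F: 22.849776 × 0.06 = 1.37098656 kJ

1.4 kJ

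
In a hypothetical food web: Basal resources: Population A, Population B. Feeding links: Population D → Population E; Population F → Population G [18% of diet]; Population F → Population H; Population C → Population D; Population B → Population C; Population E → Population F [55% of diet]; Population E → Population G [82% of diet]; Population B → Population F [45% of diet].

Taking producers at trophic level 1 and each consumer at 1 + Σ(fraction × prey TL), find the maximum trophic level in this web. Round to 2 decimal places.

4.94

Population C: 1 + 1 = 2
Population D: 1 + 2 = 3
Population E: 1 + 3 = 4
Population F: 1 + (0.45×1 + 0.55×4) = 3.65
Population G: 1 + (0.82×4 + 0.18×3.65) = 4.937
Population H: 1 + 3.65 = 4.65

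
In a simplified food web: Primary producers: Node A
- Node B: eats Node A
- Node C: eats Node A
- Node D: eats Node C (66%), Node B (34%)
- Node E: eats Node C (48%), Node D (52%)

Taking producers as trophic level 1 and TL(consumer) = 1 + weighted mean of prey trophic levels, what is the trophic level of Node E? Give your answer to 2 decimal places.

3.52

Node B: 1 + 1 = 2
Node C: 1 + 1 = 2
Node D: 1 + (0.66×2 + 0.34×2) = 3
Node E: 1 + (0.48×2 + 0.52×3) = 3.52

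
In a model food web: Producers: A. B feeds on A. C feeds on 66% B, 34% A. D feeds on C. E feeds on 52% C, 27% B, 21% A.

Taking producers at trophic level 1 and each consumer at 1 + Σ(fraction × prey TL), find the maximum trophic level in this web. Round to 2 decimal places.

3.66

B: 1 + 1 = 2
C: 1 + (0.66×2 + 0.34×1) = 2.66
D: 1 + 2.66 = 3.66
E: 1 + (0.52×2.66 + 0.27×2 + 0.21×1) = 3.1332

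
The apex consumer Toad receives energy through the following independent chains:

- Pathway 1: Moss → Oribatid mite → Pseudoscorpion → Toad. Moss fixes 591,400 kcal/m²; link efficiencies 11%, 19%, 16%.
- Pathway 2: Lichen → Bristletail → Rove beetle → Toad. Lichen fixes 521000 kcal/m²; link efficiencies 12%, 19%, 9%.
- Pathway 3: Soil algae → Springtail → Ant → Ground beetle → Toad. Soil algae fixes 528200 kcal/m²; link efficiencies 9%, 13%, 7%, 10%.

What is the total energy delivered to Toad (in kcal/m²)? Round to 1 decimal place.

Pathway 1: 591400 × 0.11 × 0.19 × 0.16 = 1977.6416 kcal/m²
Pathway 2: 521000 × 0.12 × 0.19 × 0.09 = 1069.092 kcal/m²
Pathway 3: 528200 × 0.09 × 0.13 × 0.07 × 0.1 = 43.25958 kcal/m²
Total at Toad: 1977.6416 + 1069.092 + 43.25958 = 3089.99318 kcal/m²

3090.0 kcal/m²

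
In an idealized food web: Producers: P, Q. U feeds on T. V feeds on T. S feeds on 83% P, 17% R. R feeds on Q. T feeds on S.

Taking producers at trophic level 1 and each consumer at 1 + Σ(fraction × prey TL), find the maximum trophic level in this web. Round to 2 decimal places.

4.17

R: 1 + 1 = 2
S: 1 + (0.83×1 + 0.17×2) = 2.17
T: 1 + 2.17 = 3.17
U: 1 + 3.17 = 4.17
V: 1 + 3.17 = 4.17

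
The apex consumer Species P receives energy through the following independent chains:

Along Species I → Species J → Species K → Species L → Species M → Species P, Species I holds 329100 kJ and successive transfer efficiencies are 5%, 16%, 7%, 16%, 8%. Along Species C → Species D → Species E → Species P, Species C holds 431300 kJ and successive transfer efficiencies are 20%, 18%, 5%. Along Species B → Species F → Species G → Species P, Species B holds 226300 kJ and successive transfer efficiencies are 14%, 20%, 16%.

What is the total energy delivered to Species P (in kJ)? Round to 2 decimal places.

Via Species I: 329100 × 0.05 × 0.16 × 0.07 × 0.16 × 0.08 = 2.3589888 kJ
Via Species C: 431300 × 0.2 × 0.18 × 0.05 = 776.34 kJ
Via Species B: 226300 × 0.14 × 0.2 × 0.16 = 1013.824 kJ
Total at Species P: 2.3589888 + 776.34 + 1013.824 = 1792.5229888 kJ

1792.52 kJ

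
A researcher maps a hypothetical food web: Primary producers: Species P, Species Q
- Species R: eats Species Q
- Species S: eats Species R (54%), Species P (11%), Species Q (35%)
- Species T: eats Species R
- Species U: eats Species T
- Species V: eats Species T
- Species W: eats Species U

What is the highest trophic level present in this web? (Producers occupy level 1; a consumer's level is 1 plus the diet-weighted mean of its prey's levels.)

Species R: 1 + 1 = 2
Species S: 1 + (0.54×2 + 0.11×1 + 0.35×1) = 2.54
Species T: 1 + 2 = 3
Species U: 1 + 3 = 4
Species V: 1 + 3 = 4
Species W: 1 + 4 = 5

5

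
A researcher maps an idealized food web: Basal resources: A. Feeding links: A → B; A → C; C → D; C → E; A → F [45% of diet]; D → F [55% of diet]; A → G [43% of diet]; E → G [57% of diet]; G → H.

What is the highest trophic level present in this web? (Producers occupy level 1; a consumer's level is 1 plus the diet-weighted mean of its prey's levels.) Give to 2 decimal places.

4.14

B: 1 + 1 = 2
C: 1 + 1 = 2
D: 1 + 2 = 3
E: 1 + 2 = 3
F: 1 + (0.45×1 + 0.55×3) = 3.1
G: 1 + (0.43×1 + 0.57×3) = 3.14
H: 1 + 3.14 = 4.14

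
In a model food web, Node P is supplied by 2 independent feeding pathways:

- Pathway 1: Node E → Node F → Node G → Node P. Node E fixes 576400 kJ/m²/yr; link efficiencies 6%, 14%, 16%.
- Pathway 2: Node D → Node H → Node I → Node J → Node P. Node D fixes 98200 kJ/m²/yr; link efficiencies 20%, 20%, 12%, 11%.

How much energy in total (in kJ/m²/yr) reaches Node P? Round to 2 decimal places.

826.53 kJ/m²/yr

Pathway 1: 576400 × 0.06 × 0.14 × 0.16 = 774.6816 kJ/m²/yr
Pathway 2: 98200 × 0.2 × 0.2 × 0.12 × 0.11 = 51.8496 kJ/m²/yr
Total at Node P: 774.6816 + 51.8496 = 826.5312 kJ/m²/yr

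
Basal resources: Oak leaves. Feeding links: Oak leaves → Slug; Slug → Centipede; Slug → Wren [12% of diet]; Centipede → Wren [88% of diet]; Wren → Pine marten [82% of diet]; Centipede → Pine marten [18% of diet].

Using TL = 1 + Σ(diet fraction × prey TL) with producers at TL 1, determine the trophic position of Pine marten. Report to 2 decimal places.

4.72

Slug: 1 + 1 = 2
Centipede: 1 + 2 = 3
Wren: 1 + (0.12×2 + 0.88×3) = 3.88
Pine marten: 1 + (0.82×3.88 + 0.18×3) = 4.7216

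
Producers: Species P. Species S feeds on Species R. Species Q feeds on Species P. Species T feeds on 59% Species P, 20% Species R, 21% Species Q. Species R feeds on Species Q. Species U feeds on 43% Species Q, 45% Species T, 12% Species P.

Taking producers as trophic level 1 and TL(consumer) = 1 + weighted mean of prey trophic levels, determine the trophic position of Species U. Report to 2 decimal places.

3.15

Species Q: 1 + 1 = 2
Species R: 1 + 2 = 3
Species S: 1 + 3 = 4
Species T: 1 + (0.59×1 + 0.2×3 + 0.21×2) = 2.61
Species U: 1 + (0.43×2 + 0.45×2.61 + 0.12×1) = 3.1545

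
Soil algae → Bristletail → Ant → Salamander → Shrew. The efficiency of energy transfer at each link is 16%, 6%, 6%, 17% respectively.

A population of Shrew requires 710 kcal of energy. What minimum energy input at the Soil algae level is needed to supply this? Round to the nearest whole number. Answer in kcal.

7250817 kcal

Cumulative transfer efficiency: 0.16 × 0.06 × 0.06 × 0.17 = 0.00009792
Soil algae energy = 710 / 0.00009792 = 7250817 kcal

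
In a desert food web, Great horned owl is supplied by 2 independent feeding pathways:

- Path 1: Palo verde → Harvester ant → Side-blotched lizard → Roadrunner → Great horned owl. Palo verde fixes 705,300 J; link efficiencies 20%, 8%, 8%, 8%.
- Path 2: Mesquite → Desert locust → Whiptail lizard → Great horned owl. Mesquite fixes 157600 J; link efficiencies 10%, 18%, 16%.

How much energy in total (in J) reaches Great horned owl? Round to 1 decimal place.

Path 1: 705300 × 0.2 × 0.08 × 0.08 × 0.08 = 72.22272 J
Path 2: 157600 × 0.1 × 0.18 × 0.16 = 453.888 J
Total at Great horned owl: 72.22272 + 453.888 = 526.11072 J

526.1 J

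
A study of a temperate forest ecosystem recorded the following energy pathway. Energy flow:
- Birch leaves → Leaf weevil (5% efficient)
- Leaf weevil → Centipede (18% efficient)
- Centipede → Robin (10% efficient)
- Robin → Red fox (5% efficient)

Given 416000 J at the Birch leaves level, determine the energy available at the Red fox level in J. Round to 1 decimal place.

18.7 J

Leaf weevil: 416000 × 0.05 = 20800 J
Centipede: 20800 × 0.18 = 3744 J
Robin: 3744 × 0.1 = 374.4 J
Red fox: 374.4 × 0.05 = 18.72 J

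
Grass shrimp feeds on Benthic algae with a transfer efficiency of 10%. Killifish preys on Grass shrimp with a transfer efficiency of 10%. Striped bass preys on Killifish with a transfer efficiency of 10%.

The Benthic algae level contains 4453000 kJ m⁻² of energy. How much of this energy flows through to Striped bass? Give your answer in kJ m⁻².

Grass shrimp: 4453000 × 0.1 = 445300 kJ m⁻²
Killifish: 445300 × 0.1 = 44530 kJ m⁻²
Striped bass: 44530 × 0.1 = 4453 kJ m⁻²

4453 kJ m⁻²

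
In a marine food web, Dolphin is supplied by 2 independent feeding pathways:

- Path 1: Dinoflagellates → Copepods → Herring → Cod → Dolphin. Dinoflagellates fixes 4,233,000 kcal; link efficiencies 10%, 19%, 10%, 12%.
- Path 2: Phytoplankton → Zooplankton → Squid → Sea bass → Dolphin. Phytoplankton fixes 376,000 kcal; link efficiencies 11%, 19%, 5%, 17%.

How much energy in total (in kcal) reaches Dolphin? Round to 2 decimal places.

Path 1: 4233000 × 0.1 × 0.19 × 0.1 × 0.12 = 965.124 kcal
Path 2: 376000 × 0.11 × 0.19 × 0.05 × 0.17 = 66.7964 kcal
Total at Dolphin: 965.124 + 66.7964 = 1031.9204 kcal

1031.92 kcal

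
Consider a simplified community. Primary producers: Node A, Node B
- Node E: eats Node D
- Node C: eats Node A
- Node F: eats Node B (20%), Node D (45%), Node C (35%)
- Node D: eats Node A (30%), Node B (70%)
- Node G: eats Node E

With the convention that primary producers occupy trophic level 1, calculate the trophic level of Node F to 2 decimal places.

Node C: 1 + 1 = 2
Node D: 1 + (0.3×1 + 0.7×1) = 2
Node E: 1 + 2 = 3
Node F: 1 + (0.2×1 + 0.45×2 + 0.35×2) = 2.8
Node G: 1 + 3 = 4

2.80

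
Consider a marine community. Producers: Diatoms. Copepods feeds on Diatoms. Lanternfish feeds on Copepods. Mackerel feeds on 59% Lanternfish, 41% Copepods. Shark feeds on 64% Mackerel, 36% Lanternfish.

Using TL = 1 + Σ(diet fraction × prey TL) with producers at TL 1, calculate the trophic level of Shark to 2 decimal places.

4.38

Copepods: 1 + 1 = 2
Lanternfish: 1 + 2 = 3
Mackerel: 1 + (0.59×3 + 0.41×2) = 3.59
Shark: 1 + (0.64×3.59 + 0.36×3) = 4.3776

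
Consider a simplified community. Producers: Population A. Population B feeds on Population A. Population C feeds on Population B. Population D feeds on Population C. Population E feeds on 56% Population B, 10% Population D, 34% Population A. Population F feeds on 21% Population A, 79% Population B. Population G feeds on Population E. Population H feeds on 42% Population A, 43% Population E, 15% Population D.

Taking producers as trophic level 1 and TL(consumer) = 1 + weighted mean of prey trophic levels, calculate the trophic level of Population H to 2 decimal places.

Population B: 1 + 1 = 2
Population C: 1 + 2 = 3
Population D: 1 + 3 = 4
Population E: 1 + (0.56×2 + 0.1×4 + 0.34×1) = 2.86
Population F: 1 + (0.21×1 + 0.79×2) = 2.79
Population G: 1 + 2.86 = 3.86
Population H: 1 + (0.42×1 + 0.43×2.86 + 0.15×4) = 3.2498

3.25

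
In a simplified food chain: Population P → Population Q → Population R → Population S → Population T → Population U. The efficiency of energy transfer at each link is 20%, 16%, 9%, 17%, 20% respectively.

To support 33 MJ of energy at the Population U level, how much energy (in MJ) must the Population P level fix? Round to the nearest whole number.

Cumulative transfer efficiency: 0.2 × 0.16 × 0.09 × 0.17 × 0.2 = 0.00009792
Population P energy = 33 / 0.00009792 = 337010 MJ

337010 MJ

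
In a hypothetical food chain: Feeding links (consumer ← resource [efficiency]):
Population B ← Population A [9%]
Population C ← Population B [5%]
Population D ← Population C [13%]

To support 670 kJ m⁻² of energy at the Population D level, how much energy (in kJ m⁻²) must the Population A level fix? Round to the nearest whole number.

Cumulative transfer efficiency: 0.09 × 0.05 × 0.13 = 0.000585
Population A energy = 670 / 0.000585 = 1145299 kJ m⁻²

1145299 kJ m⁻²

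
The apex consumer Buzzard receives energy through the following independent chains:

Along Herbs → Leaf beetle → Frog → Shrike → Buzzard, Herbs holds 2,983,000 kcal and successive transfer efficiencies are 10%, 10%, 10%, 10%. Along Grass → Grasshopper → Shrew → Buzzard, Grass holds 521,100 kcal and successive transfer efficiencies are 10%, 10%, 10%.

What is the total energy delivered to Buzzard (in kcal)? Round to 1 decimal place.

Via Herbs: 2983000 × 0.1 × 0.1 × 0.1 × 0.1 = 298.3 kcal
Via Grass: 521100 × 0.1 × 0.1 × 0.1 = 521.1 kcal
Total at Buzzard: 298.3 + 521.1 = 819.4 kcal

819.4 kcal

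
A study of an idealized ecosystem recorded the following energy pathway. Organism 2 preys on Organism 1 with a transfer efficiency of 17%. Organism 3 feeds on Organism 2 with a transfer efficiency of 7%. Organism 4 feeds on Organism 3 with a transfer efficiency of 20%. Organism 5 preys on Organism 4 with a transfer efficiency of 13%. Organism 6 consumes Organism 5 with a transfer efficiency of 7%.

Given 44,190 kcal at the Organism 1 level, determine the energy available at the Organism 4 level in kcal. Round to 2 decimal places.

105.17 kcal

Organism 2: 44190 × 0.17 = 7512.3 kcal
Organism 3: 7512.3 × 0.07 = 525.861 kcal
Organism 4: 525.861 × 0.2 = 105.1722 kcal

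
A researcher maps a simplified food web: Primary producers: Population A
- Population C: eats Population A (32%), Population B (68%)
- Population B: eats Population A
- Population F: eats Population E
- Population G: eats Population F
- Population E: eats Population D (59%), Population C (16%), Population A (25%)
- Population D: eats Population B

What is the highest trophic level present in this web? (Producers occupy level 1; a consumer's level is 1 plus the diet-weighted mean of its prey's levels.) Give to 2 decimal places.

Population B: 1 + 1 = 2
Population C: 1 + (0.32×1 + 0.68×2) = 2.68
Population D: 1 + 2 = 3
Population E: 1 + (0.59×3 + 0.16×2.68 + 0.25×1) = 3.4488
Population F: 1 + 3.4488 = 4.4488
Population G: 1 + 4.4488 = 5.4488

5.45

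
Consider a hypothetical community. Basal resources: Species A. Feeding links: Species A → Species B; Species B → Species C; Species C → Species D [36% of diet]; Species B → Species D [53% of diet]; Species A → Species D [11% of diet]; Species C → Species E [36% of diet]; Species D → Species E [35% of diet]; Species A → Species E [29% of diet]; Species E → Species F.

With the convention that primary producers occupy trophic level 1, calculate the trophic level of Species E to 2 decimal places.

Species B: 1 + 1 = 2
Species C: 1 + 2 = 3
Species D: 1 + (0.36×3 + 0.53×2 + 0.11×1) = 3.25
Species E: 1 + (0.36×3 + 0.35×3.25 + 0.29×1) = 3.5075
Species F: 1 + 3.5075 = 4.5075

3.51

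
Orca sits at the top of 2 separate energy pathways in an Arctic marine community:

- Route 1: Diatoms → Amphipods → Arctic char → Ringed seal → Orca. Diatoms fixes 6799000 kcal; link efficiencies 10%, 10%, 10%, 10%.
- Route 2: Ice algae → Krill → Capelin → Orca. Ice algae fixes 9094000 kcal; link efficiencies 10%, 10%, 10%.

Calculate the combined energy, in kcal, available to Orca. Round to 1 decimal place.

Route 1: 6799000 × 0.1 × 0.1 × 0.1 × 0.1 = 679.9 kcal
Route 2: 9094000 × 0.1 × 0.1 × 0.1 = 9094 kcal
Total at Orca: 679.9 + 9094 = 9773.9 kcal

9773.9 kcal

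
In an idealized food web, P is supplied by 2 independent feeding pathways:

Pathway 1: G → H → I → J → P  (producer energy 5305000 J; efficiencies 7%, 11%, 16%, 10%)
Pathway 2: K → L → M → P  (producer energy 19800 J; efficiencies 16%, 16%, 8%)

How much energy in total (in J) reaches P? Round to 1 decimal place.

Pathway 1: 5305000 × 0.07 × 0.11 × 0.16 × 0.1 = 653.576 J
Pathway 2: 19800 × 0.16 × 0.16 × 0.08 = 40.5504 J
Total at P: 653.576 + 40.5504 = 694.1264 J

694.1 J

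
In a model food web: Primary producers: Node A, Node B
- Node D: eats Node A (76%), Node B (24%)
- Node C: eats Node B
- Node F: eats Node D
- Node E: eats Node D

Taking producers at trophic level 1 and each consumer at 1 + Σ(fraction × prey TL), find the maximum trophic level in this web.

Node C: 1 + 1 = 2
Node D: 1 + (0.76×1 + 0.24×1) = 2
Node E: 1 + 2 = 3
Node F: 1 + 2 = 3

3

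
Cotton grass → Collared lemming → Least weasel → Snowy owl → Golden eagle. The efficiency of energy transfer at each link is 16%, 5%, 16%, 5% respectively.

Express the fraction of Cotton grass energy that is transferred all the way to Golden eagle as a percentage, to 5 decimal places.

0.00640%

Product of link efficiencies: 0.16 × 0.05 × 0.16 × 0.05 = 0.000064
As a percentage: 0.000064 × 100 = 0.00640%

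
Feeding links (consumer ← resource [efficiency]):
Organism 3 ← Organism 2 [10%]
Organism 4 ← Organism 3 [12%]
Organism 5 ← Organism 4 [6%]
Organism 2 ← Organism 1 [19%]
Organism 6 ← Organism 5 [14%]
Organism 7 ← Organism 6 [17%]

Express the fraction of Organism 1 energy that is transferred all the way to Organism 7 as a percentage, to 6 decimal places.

0.000326%

Product of link efficiencies: 0.19 × 0.1 × 0.12 × 0.06 × 0.14 × 0.17 = 0.00000325584
As a percentage: 0.00000325584 × 100 = 0.000326%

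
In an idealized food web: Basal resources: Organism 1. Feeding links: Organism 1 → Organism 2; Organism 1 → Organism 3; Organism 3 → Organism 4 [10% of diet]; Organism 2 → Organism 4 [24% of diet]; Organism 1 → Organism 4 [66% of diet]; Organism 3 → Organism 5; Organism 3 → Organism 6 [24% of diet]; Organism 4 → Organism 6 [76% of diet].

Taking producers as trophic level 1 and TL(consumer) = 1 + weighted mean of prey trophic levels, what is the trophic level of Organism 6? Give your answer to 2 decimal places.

Organism 2: 1 + 1 = 2
Organism 3: 1 + 1 = 2
Organism 4: 1 + (0.1×2 + 0.24×2 + 0.66×1) = 2.34
Organism 5: 1 + 2 = 3
Organism 6: 1 + (0.24×2 + 0.76×2.34) = 3.2584

3.26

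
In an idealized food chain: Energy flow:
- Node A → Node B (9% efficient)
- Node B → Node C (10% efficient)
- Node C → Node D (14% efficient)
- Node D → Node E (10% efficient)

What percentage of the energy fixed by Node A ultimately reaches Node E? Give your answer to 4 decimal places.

Product of link efficiencies: 0.09 × 0.1 × 0.14 × 0.1 = 0.000126
As a percentage: 0.000126 × 100 = 0.0126%

0.0126%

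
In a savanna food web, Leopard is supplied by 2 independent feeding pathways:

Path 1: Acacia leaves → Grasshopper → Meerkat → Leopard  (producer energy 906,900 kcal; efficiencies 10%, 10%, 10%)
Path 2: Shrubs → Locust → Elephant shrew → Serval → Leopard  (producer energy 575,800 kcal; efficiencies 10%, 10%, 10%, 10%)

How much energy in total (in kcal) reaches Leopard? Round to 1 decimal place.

964.5 kcal

Path 1: 906900 × 0.1 × 0.1 × 0.1 = 906.9 kcal
Path 2: 575800 × 0.1 × 0.1 × 0.1 × 0.1 = 57.58 kcal
Total at Leopard: 906.9 + 57.58 = 964.48 kcal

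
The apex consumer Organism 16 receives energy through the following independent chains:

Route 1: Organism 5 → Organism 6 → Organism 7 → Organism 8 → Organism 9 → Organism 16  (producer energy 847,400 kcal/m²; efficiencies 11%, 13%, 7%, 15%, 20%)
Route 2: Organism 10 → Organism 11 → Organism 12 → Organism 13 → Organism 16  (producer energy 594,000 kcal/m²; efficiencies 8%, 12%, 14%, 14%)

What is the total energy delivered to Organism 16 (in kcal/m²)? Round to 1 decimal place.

Route 1: 847400 × 0.11 × 0.13 × 0.07 × 0.15 × 0.2 = 25.447422 kcal/m²
Route 2: 594000 × 0.08 × 0.12 × 0.14 × 0.14 = 111.76704 kcal/m²
Total at Organism 16: 25.447422 + 111.76704 = 137.214462 kcal/m²

137.2 kcal/m²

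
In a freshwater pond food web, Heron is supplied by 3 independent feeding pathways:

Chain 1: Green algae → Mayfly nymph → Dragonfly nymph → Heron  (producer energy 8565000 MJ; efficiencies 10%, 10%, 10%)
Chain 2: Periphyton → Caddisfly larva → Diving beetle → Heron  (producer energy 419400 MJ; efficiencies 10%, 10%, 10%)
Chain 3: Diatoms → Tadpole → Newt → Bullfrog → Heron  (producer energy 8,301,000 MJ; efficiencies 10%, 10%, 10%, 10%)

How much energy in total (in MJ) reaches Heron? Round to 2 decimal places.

9814.50 MJ

Chain 1: 8565000 × 0.1 × 0.1 × 0.1 = 8565 MJ
Chain 2: 419400 × 0.1 × 0.1 × 0.1 = 419.4 MJ
Chain 3: 8301000 × 0.1 × 0.1 × 0.1 × 0.1 = 830.1 MJ
Total at Heron: 8565 + 419.4 + 830.1 = 9814.5 MJ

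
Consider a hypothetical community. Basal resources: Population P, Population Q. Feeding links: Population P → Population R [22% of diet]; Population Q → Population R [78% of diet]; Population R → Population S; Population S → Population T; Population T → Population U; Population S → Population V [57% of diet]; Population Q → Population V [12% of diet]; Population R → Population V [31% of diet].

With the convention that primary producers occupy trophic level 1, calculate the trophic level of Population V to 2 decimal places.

Population R: 1 + (0.22×1 + 0.78×1) = 2
Population S: 1 + 2 = 3
Population T: 1 + 3 = 4
Population U: 1 + 4 = 5
Population V: 1 + (0.57×3 + 0.12×1 + 0.31×2) = 3.45

3.45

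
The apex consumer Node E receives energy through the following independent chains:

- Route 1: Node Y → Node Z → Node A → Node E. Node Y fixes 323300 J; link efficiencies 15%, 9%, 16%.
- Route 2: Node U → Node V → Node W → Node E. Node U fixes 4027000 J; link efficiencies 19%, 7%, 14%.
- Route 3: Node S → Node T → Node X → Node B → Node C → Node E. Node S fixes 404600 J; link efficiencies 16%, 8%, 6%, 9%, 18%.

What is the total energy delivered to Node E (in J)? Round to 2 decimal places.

Route 1: 323300 × 0.15 × 0.09 × 0.16 = 698.328 J
Route 2: 4027000 × 0.19 × 0.07 × 0.14 = 7498.274 J
Route 3: 404600 × 0.16 × 0.08 × 0.06 × 0.09 × 0.18 = 5.03387136 J
Total at Node E: 698.328 + 7498.274 + 5.03387136 = 8201.63587136 J

8201.64 J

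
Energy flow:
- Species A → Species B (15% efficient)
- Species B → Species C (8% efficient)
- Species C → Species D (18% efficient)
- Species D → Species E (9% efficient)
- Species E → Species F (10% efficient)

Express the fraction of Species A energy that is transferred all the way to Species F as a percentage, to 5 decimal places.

0.00194%

Product of link efficiencies: 0.15 × 0.08 × 0.18 × 0.09 × 0.1 = 0.00001944
As a percentage: 0.00001944 × 100 = 0.00194%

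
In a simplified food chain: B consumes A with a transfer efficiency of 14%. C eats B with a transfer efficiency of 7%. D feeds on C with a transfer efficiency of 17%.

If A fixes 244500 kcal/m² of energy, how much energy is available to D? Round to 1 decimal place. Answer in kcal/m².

407.3 kcal/m²

B: 244500 × 0.14 = 34230 kcal/m²
C: 34230 × 0.07 = 2396.1 kcal/m²
D: 2396.1 × 0.17 = 407.337 kcal/m²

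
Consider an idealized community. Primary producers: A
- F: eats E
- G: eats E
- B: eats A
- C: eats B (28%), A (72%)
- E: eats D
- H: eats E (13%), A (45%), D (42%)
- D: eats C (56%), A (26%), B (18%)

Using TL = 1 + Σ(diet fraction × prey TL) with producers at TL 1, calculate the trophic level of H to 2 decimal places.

B: 1 + 1 = 2
C: 1 + (0.28×2 + 0.72×1) = 2.28
D: 1 + (0.56×2.28 + 0.26×1 + 0.18×2) = 2.8968
E: 1 + 2.8968 = 3.8968
F: 1 + 3.8968 = 4.8968
G: 1 + 3.8968 = 4.8968
H: 1 + (0.13×3.8968 + 0.45×1 + 0.42×2.8968) = 3.17324

3.17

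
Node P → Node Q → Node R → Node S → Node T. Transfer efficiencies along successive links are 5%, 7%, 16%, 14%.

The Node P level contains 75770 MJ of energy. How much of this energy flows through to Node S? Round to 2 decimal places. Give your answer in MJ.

Node Q: 75770 × 0.05 = 3788.5 MJ
Node R: 3788.5 × 0.07 = 265.195 MJ
Node S: 265.195 × 0.16 = 42.4312 MJ

42.43 MJ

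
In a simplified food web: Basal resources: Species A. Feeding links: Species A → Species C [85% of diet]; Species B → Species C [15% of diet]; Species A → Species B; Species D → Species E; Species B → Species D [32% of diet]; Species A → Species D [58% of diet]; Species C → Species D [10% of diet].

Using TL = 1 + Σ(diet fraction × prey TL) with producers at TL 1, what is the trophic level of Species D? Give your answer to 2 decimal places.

2.44

Species B: 1 + 1 = 2
Species C: 1 + (0.15×2 + 0.85×1) = 2.15
Species D: 1 + (0.58×1 + 0.1×2.15 + 0.32×2) = 2.435
Species E: 1 + 2.435 = 3.435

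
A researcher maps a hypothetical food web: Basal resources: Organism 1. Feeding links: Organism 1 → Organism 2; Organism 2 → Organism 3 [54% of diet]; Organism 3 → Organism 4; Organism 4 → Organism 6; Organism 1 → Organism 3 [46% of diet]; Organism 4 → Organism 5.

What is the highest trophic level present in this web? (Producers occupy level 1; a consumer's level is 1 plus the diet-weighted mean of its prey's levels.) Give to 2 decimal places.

4.54

Organism 2: 1 + 1 = 2
Organism 3: 1 + (0.46×1 + 0.54×2) = 2.54
Organism 4: 1 + 2.54 = 3.54
Organism 5: 1 + 3.54 = 4.54
Organism 6: 1 + 3.54 = 4.54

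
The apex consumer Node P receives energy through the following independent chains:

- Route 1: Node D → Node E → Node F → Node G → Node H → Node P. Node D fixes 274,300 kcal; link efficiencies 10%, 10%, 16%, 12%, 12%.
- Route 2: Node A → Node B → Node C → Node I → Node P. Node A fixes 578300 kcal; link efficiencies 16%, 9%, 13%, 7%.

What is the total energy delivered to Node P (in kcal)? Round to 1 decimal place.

82.1 kcal

Route 1: 274300 × 0.1 × 0.1 × 0.16 × 0.12 × 0.12 = 6.319872 kcal
Route 2: 578300 × 0.16 × 0.09 × 0.13 × 0.07 = 75.780432 kcal
Total at Node P: 6.319872 + 75.780432 = 82.100304 kcal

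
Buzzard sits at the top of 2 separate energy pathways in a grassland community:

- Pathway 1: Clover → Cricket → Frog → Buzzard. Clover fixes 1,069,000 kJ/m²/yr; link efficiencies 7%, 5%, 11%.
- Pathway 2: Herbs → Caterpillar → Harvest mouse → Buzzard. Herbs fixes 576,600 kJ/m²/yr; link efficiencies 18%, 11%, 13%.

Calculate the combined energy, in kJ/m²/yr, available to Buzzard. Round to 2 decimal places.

Pathway 1: 1069000 × 0.07 × 0.05 × 0.11 = 411.565 kJ/m²/yr
Pathway 2: 576600 × 0.18 × 0.11 × 0.13 = 1484.1684 kJ/m²/yr
Total at Buzzard: 411.565 + 1484.1684 = 1895.7334 kJ/m²/yr

1895.73 kJ/m²/yr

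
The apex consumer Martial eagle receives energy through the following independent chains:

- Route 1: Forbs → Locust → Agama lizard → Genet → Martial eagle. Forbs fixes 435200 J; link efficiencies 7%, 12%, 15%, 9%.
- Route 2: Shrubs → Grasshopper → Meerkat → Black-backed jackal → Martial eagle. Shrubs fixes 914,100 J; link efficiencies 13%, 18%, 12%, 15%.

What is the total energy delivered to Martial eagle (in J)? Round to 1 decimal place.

434.4 J

Route 1: 435200 × 0.07 × 0.12 × 0.15 × 0.09 = 49.35168 J
Route 2: 914100 × 0.13 × 0.18 × 0.12 × 0.15 = 385.01892 J
Total at Martial eagle: 49.35168 + 385.01892 = 434.3706 J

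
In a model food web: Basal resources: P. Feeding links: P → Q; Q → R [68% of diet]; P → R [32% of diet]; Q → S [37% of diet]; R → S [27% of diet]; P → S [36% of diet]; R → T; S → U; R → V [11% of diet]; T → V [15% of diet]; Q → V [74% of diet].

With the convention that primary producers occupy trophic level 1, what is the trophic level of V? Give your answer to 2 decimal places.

Q: 1 + 1 = 2
R: 1 + (0.68×2 + 0.32×1) = 2.68
S: 1 + (0.37×2 + 0.27×2.68 + 0.36×1) = 2.8236
T: 1 + 2.68 = 3.68
U: 1 + 2.8236 = 3.8236
V: 1 + (0.11×2.68 + 0.15×3.68 + 0.74×2) = 3.3268

3.33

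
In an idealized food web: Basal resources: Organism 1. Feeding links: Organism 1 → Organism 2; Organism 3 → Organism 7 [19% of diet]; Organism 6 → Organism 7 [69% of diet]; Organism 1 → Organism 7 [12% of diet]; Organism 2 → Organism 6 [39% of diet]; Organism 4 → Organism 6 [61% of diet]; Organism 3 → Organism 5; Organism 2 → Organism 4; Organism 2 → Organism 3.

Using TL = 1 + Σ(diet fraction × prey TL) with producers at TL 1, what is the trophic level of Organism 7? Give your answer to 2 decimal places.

4.18

Organism 2: 1 + 1 = 2
Organism 3: 1 + 2 = 3
Organism 4: 1 + 2 = 3
Organism 5: 1 + 3 = 4
Organism 6: 1 + (0.61×3 + 0.39×2) = 3.61
Organism 7: 1 + (0.12×1 + 0.69×3.61 + 0.19×3) = 4.1809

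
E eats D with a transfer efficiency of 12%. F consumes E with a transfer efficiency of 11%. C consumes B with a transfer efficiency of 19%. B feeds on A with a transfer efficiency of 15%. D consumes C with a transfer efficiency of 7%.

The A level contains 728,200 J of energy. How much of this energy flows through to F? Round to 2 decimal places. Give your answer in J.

19.18 J

B: 728200 × 0.15 = 109230 J
C: 109230 × 0.19 = 20753.7 J
D: 20753.7 × 0.07 = 1452.759 J
E: 1452.759 × 0.12 = 174.33108 J
F: 174.33108 × 0.11 = 19.1764188 J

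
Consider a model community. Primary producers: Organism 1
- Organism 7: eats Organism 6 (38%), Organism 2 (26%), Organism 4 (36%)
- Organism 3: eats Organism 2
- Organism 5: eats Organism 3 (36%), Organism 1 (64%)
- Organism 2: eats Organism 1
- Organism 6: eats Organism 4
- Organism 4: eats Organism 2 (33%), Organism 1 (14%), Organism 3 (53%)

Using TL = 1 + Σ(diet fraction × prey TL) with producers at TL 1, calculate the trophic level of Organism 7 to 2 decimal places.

Organism 2: 1 + 1 = 2
Organism 3: 1 + 2 = 3
Organism 4: 1 + (0.33×2 + 0.14×1 + 0.53×3) = 3.39
Organism 5: 1 + (0.36×3 + 0.64×1) = 2.72
Organism 6: 1 + 3.39 = 4.39
Organism 7: 1 + (0.38×4.39 + 0.26×2 + 0.36×3.39) = 4.4086

4.41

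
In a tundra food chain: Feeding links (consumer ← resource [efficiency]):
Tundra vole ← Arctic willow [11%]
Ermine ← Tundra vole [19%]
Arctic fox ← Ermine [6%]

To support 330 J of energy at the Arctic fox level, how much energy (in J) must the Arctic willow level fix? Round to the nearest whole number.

Cumulative transfer efficiency: 0.11 × 0.19 × 0.06 = 0.001254
Arctic willow energy = 330 / 0.001254 = 263158 J

263158 J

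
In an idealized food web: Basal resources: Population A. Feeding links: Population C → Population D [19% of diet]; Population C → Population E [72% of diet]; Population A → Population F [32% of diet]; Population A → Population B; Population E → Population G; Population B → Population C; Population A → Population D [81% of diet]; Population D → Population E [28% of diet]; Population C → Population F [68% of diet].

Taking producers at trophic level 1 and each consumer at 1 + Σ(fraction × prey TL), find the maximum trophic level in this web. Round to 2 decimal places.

4.83

Population B: 1 + 1 = 2
Population C: 1 + 2 = 3
Population D: 1 + (0.19×3 + 0.81×1) = 2.38
Population E: 1 + (0.72×3 + 0.28×2.38) = 3.8264
Population F: 1 + (0.32×1 + 0.68×3) = 3.36
Population G: 1 + 3.8264 = 4.8264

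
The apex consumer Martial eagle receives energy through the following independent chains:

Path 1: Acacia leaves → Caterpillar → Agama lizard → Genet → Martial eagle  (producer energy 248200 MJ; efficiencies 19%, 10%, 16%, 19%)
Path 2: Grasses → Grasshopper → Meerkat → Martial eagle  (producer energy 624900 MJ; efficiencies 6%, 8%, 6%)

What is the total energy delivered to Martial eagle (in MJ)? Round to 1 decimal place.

Path 1: 248200 × 0.19 × 0.1 × 0.16 × 0.19 = 143.36032 MJ
Path 2: 624900 × 0.06 × 0.08 × 0.06 = 179.9712 MJ
Total at Martial eagle: 143.36032 + 179.9712 = 323.33152 MJ

323.3 MJ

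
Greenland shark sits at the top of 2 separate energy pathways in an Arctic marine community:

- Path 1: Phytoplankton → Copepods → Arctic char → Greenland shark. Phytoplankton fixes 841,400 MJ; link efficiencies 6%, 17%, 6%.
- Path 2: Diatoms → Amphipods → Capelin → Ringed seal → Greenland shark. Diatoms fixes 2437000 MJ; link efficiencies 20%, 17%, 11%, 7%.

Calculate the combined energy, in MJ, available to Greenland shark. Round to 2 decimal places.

1152.94 MJ

Path 1: 841400 × 0.06 × 0.17 × 0.06 = 514.9368 MJ
Path 2: 2437000 × 0.2 × 0.17 × 0.11 × 0.07 = 638.0066 MJ
Total at Greenland shark: 514.9368 + 638.0066 = 1152.9434 MJ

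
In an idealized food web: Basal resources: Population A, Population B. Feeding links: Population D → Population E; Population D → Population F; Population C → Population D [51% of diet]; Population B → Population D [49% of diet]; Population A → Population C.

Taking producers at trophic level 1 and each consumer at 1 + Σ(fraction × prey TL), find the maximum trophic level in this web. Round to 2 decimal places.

3.51

Population C: 1 + 1 = 2
Population D: 1 + (0.51×2 + 0.49×1) = 2.51
Population E: 1 + 2.51 = 3.51
Population F: 1 + 2.51 = 3.51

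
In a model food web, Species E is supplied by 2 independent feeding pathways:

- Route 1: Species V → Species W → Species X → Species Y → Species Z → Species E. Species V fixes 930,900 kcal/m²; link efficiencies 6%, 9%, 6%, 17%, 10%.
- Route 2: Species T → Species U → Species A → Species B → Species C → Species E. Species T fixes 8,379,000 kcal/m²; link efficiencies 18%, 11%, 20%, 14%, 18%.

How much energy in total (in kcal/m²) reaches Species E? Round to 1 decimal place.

841.3 kcal/m²

Route 1: 930900 × 0.06 × 0.09 × 0.06 × 0.17 × 0.1 = 5.1273972 kcal/m²
Route 2: 8379000 × 0.18 × 0.11 × 0.2 × 0.14 × 0.18 = 836.157168 kcal/m²
Total at Species E: 5.1273972 + 836.157168 = 841.2845652 kcal/m²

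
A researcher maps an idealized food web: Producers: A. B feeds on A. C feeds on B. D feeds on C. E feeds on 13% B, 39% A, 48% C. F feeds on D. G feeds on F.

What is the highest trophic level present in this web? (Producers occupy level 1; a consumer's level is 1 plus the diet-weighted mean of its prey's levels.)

B: 1 + 1 = 2
C: 1 + 2 = 3
D: 1 + 3 = 4
E: 1 + (0.13×2 + 0.39×1 + 0.48×3) = 3.09
F: 1 + 4 = 5
G: 1 + 5 = 6

6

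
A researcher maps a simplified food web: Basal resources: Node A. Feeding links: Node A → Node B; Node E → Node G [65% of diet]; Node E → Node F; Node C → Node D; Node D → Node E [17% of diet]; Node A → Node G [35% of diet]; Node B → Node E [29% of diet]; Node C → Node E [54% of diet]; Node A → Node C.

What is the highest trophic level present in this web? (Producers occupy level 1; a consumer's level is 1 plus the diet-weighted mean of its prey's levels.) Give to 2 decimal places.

4.17

Node B: 1 + 1 = 2
Node C: 1 + 1 = 2
Node D: 1 + 2 = 3
Node E: 1 + (0.54×2 + 0.17×3 + 0.29×2) = 3.17
Node F: 1 + 3.17 = 4.17
Node G: 1 + (0.65×3.17 + 0.35×1) = 3.4105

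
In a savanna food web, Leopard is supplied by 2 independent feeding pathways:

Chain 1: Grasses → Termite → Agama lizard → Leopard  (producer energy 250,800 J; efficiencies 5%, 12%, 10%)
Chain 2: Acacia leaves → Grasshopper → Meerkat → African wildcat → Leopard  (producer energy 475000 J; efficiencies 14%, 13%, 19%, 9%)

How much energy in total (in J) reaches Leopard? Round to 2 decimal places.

298.31 J

Chain 1: 250800 × 0.05 × 0.12 × 0.1 = 150.48 J
Chain 2: 475000 × 0.14 × 0.13 × 0.19 × 0.09 = 147.8295 J
Total at Leopard: 150.48 + 147.8295 = 298.3095 J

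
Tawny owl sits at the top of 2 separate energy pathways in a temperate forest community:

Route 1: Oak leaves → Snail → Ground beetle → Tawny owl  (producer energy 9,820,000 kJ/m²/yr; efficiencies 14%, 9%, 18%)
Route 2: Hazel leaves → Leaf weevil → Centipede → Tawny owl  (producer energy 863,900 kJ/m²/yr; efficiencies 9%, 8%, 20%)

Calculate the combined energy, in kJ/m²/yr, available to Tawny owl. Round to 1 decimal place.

Route 1: 9820000 × 0.14 × 0.09 × 0.18 = 22271.76 kJ/m²/yr
Route 2: 863900 × 0.09 × 0.08 × 0.2 = 1244.016 kJ/m²/yr
Total at Tawny owl: 22271.76 + 1244.016 = 23515.776 kJ/m²/yr

23515.8 kJ/m²/yr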